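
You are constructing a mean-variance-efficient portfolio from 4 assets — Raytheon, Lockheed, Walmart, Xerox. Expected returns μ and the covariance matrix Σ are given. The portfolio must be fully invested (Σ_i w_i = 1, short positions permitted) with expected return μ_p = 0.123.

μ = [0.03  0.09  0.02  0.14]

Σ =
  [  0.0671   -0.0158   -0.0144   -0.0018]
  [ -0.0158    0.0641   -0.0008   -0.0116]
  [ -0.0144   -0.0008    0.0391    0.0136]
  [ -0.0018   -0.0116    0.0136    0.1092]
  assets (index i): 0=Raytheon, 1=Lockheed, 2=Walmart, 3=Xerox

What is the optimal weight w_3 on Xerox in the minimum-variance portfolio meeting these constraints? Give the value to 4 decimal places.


x=Σ⁻¹μ = [1.0310  1.9260  0.4261  1.4506]
y=Σ⁻¹𝟙 = [28.0782  24.3933  33.6245  8.0239]
a=μᵀx=0.415870  b=𝟙ᵀx=4.833584  c=𝟙ᵀy=94.119946  D=ac−b²=15.778167
λ₁=(c·0.123−b)/D = (94.119946·0.123−4.833584)/15.778167 = 0.427373
λ₂=(a−b·0.123)/D = (0.415870−4.833584·0.123)/15.778167 = -0.011323
w* = 0.427373·x + -0.011323·y:
  w_0 = 0.427373·1.0310 + -0.011323·28.0782 = 0.1227  (Raytheon)
  w_1 = 0.427373·1.9260 + -0.011323·24.3933 = 0.5469  (Lockheed)
  w_2 = 0.427373·0.4261 + -0.011323·33.6245 = -0.1987  (Walmart)
  w_3 = 0.427373·1.4506 + -0.011323·8.0239 = 0.5291  (Xerox)
Σw_i=1.0000  μᵀw=0.1230
σ²=wᵀΣw=λ₁·μ_p+λ₂ = 0.427373·0.123 + -0.011323 = 0.041244 ≈ 0.0412

0.5291


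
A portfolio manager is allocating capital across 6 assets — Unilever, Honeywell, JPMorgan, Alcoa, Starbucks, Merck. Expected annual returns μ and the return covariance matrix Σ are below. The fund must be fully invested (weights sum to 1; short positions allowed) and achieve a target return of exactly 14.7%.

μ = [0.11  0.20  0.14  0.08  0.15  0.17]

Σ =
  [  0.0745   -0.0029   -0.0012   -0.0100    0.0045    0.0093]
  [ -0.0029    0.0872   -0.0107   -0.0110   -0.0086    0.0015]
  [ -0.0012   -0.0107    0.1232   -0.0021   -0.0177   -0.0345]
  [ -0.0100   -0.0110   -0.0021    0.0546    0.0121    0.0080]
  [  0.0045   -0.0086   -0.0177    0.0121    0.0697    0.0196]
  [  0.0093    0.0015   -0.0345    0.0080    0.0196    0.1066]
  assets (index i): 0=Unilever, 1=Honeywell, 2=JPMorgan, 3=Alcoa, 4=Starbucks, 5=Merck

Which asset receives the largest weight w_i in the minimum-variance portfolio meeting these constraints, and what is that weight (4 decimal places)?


x=Σ⁻¹μ = [1.5246  3.0250  2.2119  1.7081  2.2437  1.5943]
y=Σ⁻¹𝟙 = [15.3138  17.5525  14.4083  21.0564  13.1478  8.4633]
a=μᵀx=1.826611  b=𝟙ᵀx=12.307637  c=𝟙ᵀy=89.942201  D=ac−b²=12.811493
λ₁=(c·0.147−b)/D = (89.942201·0.147−12.307637)/12.811493 = 0.071332
λ₂=(a−b·0.147)/D = (1.826611−12.307637·0.147)/12.811493 = 0.001357
w* = 0.071332·x + 0.001357·y:
  w_0 = 0.071332·1.5246 + 0.001357·15.3138 = 0.1295  (Unilever)
  w_1 = 0.071332·3.0250 + 0.001357·17.5525 = 0.2396  (Honeywell)
  w_2 = 0.071332·2.2119 + 0.001357·14.4083 = 0.1773  (JPMorgan)
  w_3 = 0.071332·1.7081 + 0.001357·21.0564 = 0.1504  (Alcoa)
  w_4 = 0.071332·2.2437 + 0.001357·13.1478 = 0.1779  (Starbucks)
  w_5 = 0.071332·1.5943 + 0.001357·8.4633 = 0.1252  (Merck)
Σw_i=1.0000  μᵀw=0.1470
σ²=wᵀΣw=λ₁·μ_p+λ₂ = 0.071332·0.147 + 0.001357 = 0.011843 ≈ 0.0118

Honeywell (0.2396)


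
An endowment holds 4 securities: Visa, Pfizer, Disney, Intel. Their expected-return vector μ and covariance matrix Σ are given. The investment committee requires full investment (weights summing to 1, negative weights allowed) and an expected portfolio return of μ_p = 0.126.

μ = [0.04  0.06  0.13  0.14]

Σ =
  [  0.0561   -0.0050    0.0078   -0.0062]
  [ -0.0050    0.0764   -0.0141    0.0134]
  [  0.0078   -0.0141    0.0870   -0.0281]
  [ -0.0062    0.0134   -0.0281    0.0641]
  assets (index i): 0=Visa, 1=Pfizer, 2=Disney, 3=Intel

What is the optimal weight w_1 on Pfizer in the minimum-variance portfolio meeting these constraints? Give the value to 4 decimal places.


0.0679

p=Σ⁻¹μ = [0.7772  0.7464  2.5918  3.2394]
q=Σ⁻¹𝟙 = [18.9010  13.8777  19.5025  23.0771]
a=μᵀp=0.866329  b=𝟙ᵀp=7.354824  c=𝟙ᵀq=75.358339  D=ac−b²=11.191701
λ₁=(c·0.126−b)/D = (75.358339·0.126−7.354824)/11.191701 = 0.191242
λ₂=(a−b·0.126)/D = (0.866329−7.354824·0.126)/11.191701 = -0.005395
w* = 0.191242·p + -0.005395·q:
  w_0 = 0.191242·0.7772 + -0.005395·18.9010 = 0.0467  (Visa)
  w_1 = 0.191242·0.7464 + -0.005395·13.8777 = 0.0679  (Pfizer)
  w_2 = 0.191242·2.5918 + -0.005395·19.5025 = 0.3905  (Disney)
  w_3 = 0.191242·3.2394 + -0.005395·23.0771 = 0.4950  (Intel)
Σw_i=1.0000  μᵀw=0.1260
σ²=wᵀΣw=λ₁·μ_p+λ₂ = 0.191242·0.126 + -0.005395 = 0.018702 ≈ 0.0187


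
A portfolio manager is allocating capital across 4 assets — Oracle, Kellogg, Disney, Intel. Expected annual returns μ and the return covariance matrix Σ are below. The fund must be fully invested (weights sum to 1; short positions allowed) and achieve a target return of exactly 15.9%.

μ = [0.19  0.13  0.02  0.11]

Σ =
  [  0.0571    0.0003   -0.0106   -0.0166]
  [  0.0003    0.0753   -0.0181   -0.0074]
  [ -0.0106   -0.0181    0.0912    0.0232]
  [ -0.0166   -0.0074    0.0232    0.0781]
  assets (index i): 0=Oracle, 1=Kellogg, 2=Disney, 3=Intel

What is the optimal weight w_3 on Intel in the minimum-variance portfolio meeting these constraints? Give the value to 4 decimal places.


0.2832

p=Σ⁻¹μ = [4.0864  2.0615  0.5132  2.3199]
q=Σ⁻¹𝟙 = [24.4750  17.9423  13.3677  15.7353]
a=μᵀp=1.309855  b=𝟙ᵀp=8.980977  c=𝟙ᵀq=71.520214  D=ac−b²=13.023175
λ₁=(c·0.159−b)/D = (71.520214·0.159−8.980977)/13.023175 = 0.183576
λ₂=(a−b·0.159)/D = (1.309855−8.980977·0.159)/13.023175 = -0.009070
w* = 0.183576·p + -0.009070·q:
  w_0 = 0.183576·4.0864 + -0.009070·24.4750 = 0.5282  (Oracle)
  w_1 = 0.183576·2.0615 + -0.009070·17.9423 = 0.2157  (Kellogg)
  w_2 = 0.183576·0.5132 + -0.009070·13.3677 = -0.0270  (Disney)
  w_3 = 0.183576·2.3199 + -0.009070·15.7353 = 0.2832  (Intel)
Σw_i=1.0000  μᵀw=0.1590
σ²=wᵀΣw=λ₁·μ_p+λ₂ = 0.183576·0.159 + -0.009070 = 0.020119 ≈ 0.0201


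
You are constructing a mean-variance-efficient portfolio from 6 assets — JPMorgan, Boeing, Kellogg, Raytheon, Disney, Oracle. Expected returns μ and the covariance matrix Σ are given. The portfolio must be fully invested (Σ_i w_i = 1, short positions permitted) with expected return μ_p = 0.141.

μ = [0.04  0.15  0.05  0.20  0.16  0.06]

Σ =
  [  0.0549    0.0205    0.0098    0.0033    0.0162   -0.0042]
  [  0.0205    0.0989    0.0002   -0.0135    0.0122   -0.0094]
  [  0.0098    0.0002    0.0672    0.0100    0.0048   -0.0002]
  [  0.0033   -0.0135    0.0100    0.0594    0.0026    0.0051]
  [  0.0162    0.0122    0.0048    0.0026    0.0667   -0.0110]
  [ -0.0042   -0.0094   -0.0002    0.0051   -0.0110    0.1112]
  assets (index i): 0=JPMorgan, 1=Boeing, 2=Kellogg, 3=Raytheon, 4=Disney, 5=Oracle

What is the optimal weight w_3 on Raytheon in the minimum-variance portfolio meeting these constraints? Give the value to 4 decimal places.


p=Σ⁻¹μ = [-0.8621  1.9943  0.1603  3.6822  2.2080  0.7254]
q=Σ⁻¹𝟙 = [9.1932  9.8965  10.4390  15.4083  11.3476  10.6112]
a=μᵀp=1.405915  b=𝟙ᵀp=7.908120  c=𝟙ᵀq=66.895898  D=ac−b²=31.511612
λ₁=(c·0.141−b)/D = (66.895898·0.141−7.908120)/31.511612 = 0.048370
λ₂=(a−b·0.141)/D = (1.405915−7.908120·0.141)/31.511612 = 0.009231
w* = 0.048370·p + 0.009231·q:
  w_0 = 0.048370·-0.8621 + 0.009231·9.1932 = 0.0432  (JPMorgan)
  w_1 = 0.048370·1.9943 + 0.009231·9.8965 = 0.1878  (Boeing)
  w_2 = 0.048370·0.1603 + 0.009231·10.4390 = 0.1041  (Kellogg)
  w_3 = 0.048370·3.6822 + 0.009231·15.4083 = 0.3203  (Raytheon)
  w_4 = 0.048370·2.2080 + 0.009231·11.3476 = 0.2115  (Disney)
  w_5 = 0.048370·0.7254 + 0.009231·10.6112 = 0.1330  (Oracle)
Σw_i=1.0000  μᵀw=0.1410
σ²=wᵀΣw=λ₁·μ_p+λ₂ = 0.048370·0.141 + 0.009231 = 0.016051 ≈ 0.0161

0.3203


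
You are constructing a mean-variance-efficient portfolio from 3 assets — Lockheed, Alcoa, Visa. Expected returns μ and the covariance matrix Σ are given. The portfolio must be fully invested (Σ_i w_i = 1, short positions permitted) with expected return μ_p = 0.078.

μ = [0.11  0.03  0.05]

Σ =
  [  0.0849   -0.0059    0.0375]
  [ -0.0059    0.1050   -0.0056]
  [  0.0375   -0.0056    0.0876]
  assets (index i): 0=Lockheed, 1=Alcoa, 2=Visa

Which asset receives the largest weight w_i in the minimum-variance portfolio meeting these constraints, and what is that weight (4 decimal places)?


x=Σ⁻¹μ = [1.3052  0.3609  0.0351]
y=Σ⁻¹𝟙 = [8.8394  10.4632  8.3004]
a=μᵀx=0.156157  b=𝟙ᵀx=1.701253  c=𝟙ᵀy=27.603023  D=ac−b²=1.416145
λ₁=(c·0.078−b)/D = (27.603023·0.078−1.701253)/1.416145 = 0.319023
λ₂=(a−b·0.078)/D = (0.156157−1.701253·0.078)/1.416145 = 0.016566
w* = 0.319023·x + 0.016566·y:
  w_0 = 0.319023·1.3052 + 0.016566·8.8394 = 0.5628  (Lockheed)
  w_1 = 0.319023·0.3609 + 0.016566·10.4632 = 0.2885  (Alcoa)
  w_2 = 0.319023·0.0351 + 0.016566·8.3004 = 0.1487  (Visa)
Σw_i=1.0000  μᵀw=0.0780
σ²=wᵀΣw=λ₁·μ_p+λ₂ = 0.319023·0.078 + 0.016566 = 0.041449 ≈ 0.0414

Lockheed (0.5628)


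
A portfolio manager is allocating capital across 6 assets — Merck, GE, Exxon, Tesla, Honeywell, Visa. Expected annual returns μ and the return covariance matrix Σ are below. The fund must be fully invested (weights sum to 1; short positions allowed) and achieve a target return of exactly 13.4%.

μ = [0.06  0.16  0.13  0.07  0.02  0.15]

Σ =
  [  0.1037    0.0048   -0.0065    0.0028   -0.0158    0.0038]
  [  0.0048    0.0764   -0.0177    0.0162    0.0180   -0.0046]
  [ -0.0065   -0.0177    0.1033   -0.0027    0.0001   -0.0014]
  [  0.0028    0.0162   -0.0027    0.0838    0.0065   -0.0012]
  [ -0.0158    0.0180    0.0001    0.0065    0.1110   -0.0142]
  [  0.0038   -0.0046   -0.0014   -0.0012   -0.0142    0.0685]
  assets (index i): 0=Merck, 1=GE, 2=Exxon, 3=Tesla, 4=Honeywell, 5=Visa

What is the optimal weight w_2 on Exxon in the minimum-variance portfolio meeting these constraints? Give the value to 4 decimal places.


0.2247

g=Σ⁻¹μ = [0.4934  2.4974  1.7607  0.4173  0.1264  2.3996]
h=Σ⁻¹𝟙 = [10.5656  12.1156  12.8849  9.1087  10.2252  17.3686]
a=μᵀg=1.049763  b=𝟙ᵀg=7.694864  c=𝟙ᵀh=72.268533  D=ac−b²=16.653933
λ₁=(c·0.134−b)/D = (72.268533·0.134−7.694864)/16.653933 = 0.119438
λ₂=(a−b·0.134)/D = (1.049763−7.694864·0.134)/16.653933 = 0.001120
w* = 0.119438·g + 0.001120·h:
  w_0 = 0.119438·0.4934 + 0.001120·10.5656 = 0.0708  (Merck)
  w_1 = 0.119438·2.4974 + 0.001120·12.1156 = 0.3119  (GE)
  w_2 = 0.119438·1.7607 + 0.001120·12.8849 = 0.2247  (Exxon)
  w_3 = 0.119438·0.4173 + 0.001120·9.1087 = 0.0600  (Tesla)
  w_4 = 0.119438·0.1264 + 0.001120·10.2252 = 0.0265  (Honeywell)
  w_5 = 0.119438·2.3996 + 0.001120·17.3686 = 0.3061  (Visa)
Σw_i=1.0000  μᵀw=0.1340
σ²=wᵀΣw=λ₁·μ_p+λ₂ = 0.119438·0.134 + 0.001120 = 0.017125 ≈ 0.0171


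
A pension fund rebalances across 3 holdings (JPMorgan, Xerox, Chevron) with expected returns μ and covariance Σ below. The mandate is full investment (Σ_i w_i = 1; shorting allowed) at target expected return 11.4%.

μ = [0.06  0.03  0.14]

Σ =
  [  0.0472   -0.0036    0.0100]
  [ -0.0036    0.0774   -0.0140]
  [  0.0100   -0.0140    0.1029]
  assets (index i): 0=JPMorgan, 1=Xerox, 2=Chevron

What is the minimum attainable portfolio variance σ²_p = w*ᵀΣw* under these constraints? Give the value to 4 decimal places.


u=Σ⁻¹μ = [1.0366  0.6804  1.3524]
v=Σ⁻¹𝟙 = [20.2877  15.6498  9.8758]
a=μᵀu=0.271940  b=𝟙ᵀu=3.069372  c=𝟙ᵀv=45.813379  D=ac−b²=3.037458
λ₁=(c·0.114−b)/D = (45.813379·0.114−3.069372)/3.037458 = 0.708933
λ₂=(a−b·0.114)/D = (0.271940−3.069372·0.114)/3.037458 = -0.025669
w* = 0.708933·u + -0.025669·v:
  w_0 = 0.708933·1.0366 + -0.025669·20.2877 = 0.2141  (JPMorgan)
  w_1 = 0.708933·0.6804 + -0.025669·15.6498 = 0.0807  (Xerox)
  w_2 = 0.708933·1.3524 + -0.025669·9.8758 = 0.7052  (Chevron)
Σw_i=1.0000  μᵀw=0.1140
σ²=wᵀΣw=λ₁·μ_p+λ₂ = 0.708933·0.114 + -0.025669 = 0.055149 ≈ 0.0551

0.0551


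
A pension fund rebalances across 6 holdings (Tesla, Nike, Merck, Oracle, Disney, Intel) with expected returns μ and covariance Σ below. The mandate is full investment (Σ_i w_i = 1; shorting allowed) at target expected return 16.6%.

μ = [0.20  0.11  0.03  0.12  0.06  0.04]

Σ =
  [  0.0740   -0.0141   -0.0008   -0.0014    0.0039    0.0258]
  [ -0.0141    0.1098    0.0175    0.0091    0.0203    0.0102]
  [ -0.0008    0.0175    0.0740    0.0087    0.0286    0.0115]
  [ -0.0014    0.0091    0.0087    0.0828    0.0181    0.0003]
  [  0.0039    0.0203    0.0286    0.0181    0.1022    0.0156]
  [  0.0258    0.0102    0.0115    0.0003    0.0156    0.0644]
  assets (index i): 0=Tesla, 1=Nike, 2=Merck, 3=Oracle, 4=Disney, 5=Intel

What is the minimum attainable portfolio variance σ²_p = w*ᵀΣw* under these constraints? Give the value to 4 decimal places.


g=Σ⁻¹μ = [3.3259  1.3819  0.0793  1.3323  0.0754  -0.9688]
h=Σ⁻¹𝟙 = [12.5911  7.3862  8.6323  9.9841  2.5689  7.1036]
a=μᵀg=0.945216  b=𝟙ᵀg=5.226037  c=𝟙ᵀh=48.266169  D=ac−b²=18.310497
λ₁=(c·0.166−b)/D = (48.266169·0.166−5.226037)/18.310497 = 0.152161
λ₂=(a−b·0.166)/D = (0.945216−5.226037·0.166)/18.310497 = 0.004243
w* = 0.152161·g + 0.004243·h:
  w_0 = 0.152161·3.3259 + 0.004243·12.5911 = 0.5595  (Tesla)
  w_1 = 0.152161·1.3819 + 0.004243·7.3862 = 0.2416  (Nike)
  w_2 = 0.152161·0.0793 + 0.004243·8.6323 = 0.0487  (Merck)
  w_3 = 0.152161·1.3323 + 0.004243·9.9841 = 0.2451  (Oracle)
  w_4 = 0.152161·0.0754 + 0.004243·2.5689 = 0.0224  (Disney)
  w_5 = 0.152161·-0.9688 + 0.004243·7.1036 = -0.1173  (Intel)
Σw_i=1.0000  μᵀw=0.1660
σ²=wᵀΣw=λ₁·μ_p+λ₂ = 0.152161·0.166 + 0.004243 = 0.029502 ≈ 0.0295

0.0295


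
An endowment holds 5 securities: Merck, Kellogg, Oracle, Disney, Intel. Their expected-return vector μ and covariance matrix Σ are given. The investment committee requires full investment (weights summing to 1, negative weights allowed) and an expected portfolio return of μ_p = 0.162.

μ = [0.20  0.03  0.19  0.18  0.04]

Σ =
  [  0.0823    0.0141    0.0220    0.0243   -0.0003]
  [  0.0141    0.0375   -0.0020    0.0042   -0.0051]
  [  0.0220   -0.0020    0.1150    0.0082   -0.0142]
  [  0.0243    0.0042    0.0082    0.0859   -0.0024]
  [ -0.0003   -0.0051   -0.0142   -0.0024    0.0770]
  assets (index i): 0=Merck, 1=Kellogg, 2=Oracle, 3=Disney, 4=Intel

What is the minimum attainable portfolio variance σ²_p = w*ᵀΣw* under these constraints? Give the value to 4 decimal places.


p=Σ⁻¹μ = [1.5834  0.2187  1.3471  1.5316  0.8363]
q=Σ⁻¹𝟙 = [2.0019  27.7407  10.2380  9.2166  17.0075]
a=μᵀp=0.888334  b=𝟙ᵀp=5.517119  c=𝟙ᵀq=66.204779  D=ac−b²=28.373360
λ₁=(c·0.162−b)/D = (66.204779·0.162−5.517119)/28.373360 = 0.183554
λ₂=(a−b·0.162)/D = (0.888334−5.517119·0.162)/28.373360 = -0.000192
w* = 0.183554·p + -0.000192·q:
  w_0 = 0.183554·1.5834 + -0.000192·2.0019 = 0.2903  (Merck)
  w_1 = 0.183554·0.2187 + -0.000192·27.7407 = 0.0348  (Kellogg)
  w_2 = 0.183554·1.3471 + -0.000192·10.2380 = 0.2453  (Oracle)
  w_3 = 0.183554·1.5316 + -0.000192·9.2166 = 0.2794  (Disney)
  w_4 = 0.183554·0.8363 + -0.000192·17.0075 = 0.1502  (Intel)
Σw_i=1.0000  μᵀw=0.1620
σ²=wᵀΣw=λ₁·μ_p+λ₂ = 0.183554·0.162 + -0.000192 = 0.029544 ≈ 0.0295

0.0295


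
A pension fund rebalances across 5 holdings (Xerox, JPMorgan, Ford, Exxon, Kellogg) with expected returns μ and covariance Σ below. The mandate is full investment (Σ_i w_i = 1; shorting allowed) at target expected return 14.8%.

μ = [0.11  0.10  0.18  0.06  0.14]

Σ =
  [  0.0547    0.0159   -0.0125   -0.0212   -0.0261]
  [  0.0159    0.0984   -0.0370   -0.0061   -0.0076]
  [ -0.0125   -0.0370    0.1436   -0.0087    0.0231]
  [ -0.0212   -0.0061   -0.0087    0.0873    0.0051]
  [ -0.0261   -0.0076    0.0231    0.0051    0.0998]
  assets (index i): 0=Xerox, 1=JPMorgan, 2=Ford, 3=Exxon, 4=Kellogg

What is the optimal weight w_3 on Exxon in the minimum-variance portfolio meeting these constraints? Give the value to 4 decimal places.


g=Σ⁻¹μ = [3.6160  1.3285  1.6975  1.7123  1.9692]
h=Σ⁻¹𝟙 = [33.0334  11.6585  11.5402  20.5167  15.8273]
a=μᵀg=1.214593  b=𝟙ᵀg=10.323572  c=𝟙ᵀh=92.576004  D=ac−b²=5.866031
λ₁=(c·0.148−b)/D = (92.576004·0.148−10.323572)/5.866031 = 0.575803
λ₂=(a−b·0.148)/D = (1.214593−10.323572·0.148)/5.866031 = -0.053408
w* = 0.575803·g + -0.053408·h:
  w_0 = 0.575803·3.6160 + -0.053408·33.0334 = 0.3178  (Xerox)
  w_1 = 0.575803·1.3285 + -0.053408·11.6585 = 0.1423  (JPMorgan)
  w_2 = 0.575803·1.6975 + -0.053408·11.5402 = 0.3611  (Ford)
  w_3 = 0.575803·1.7123 + -0.053408·20.5167 = -0.1098  (Exxon)
  w_4 = 0.575803·1.9692 + -0.053408·15.8273 = 0.2886  (Kellogg)
Σw_i=1.0000  μᵀw=0.1480
σ²=wᵀΣw=λ₁·μ_p+λ₂ = 0.575803·0.148 + -0.053408 = 0.031810 ≈ 0.0318

-0.1098


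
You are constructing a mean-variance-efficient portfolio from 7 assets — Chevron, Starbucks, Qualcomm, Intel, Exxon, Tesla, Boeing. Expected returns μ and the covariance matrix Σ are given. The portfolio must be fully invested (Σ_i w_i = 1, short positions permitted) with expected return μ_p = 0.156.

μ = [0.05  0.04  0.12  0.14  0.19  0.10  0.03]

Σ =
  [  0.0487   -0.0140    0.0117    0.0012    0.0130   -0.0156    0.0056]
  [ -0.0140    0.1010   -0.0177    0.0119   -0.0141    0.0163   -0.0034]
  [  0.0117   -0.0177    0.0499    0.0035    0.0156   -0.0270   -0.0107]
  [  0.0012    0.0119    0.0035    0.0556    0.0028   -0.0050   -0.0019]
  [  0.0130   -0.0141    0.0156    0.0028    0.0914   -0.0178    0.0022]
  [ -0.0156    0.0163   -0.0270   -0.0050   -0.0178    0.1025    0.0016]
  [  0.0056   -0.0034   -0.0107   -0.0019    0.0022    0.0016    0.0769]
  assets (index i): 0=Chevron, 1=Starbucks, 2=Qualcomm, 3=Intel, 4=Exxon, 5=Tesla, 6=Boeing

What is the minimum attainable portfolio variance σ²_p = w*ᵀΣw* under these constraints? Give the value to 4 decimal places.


0.0217

p=Σ⁻¹μ = [0.5213  0.6838  3.1218  2.2917  1.9172  2.2012  0.7727]
q=Σ⁻¹𝟙 = [19.3133  14.8402  31.8542  14.3854  8.2235  20.6005  16.3774]
a=μᵀp=1.356424  b=𝟙ᵀp=11.509581  c=𝟙ᵀq=125.594589  D=ac−b²=37.889043
λ₁=(c·0.156−b)/D = (125.594589·0.156−11.509581)/37.889043 = 0.213338
λ₂=(a−b·0.156)/D = (1.356424−11.509581·0.156)/37.889043 = -0.011588
w* = 0.213338·p + -0.011588·q:
  w_0 = 0.213338·0.5213 + -0.011588·19.3133 = -0.1126  (Chevron)
  w_1 = 0.213338·0.6838 + -0.011588·14.8402 = -0.0261  (Starbucks)
  w_2 = 0.213338·3.1218 + -0.011588·31.8542 = 0.2969  (Qualcomm)
  w_3 = 0.213338·2.2917 + -0.011588·14.3854 = 0.3222  (Intel)
  w_4 = 0.213338·1.9172 + -0.011588·8.2235 = 0.3137  (Exxon)
  w_5 = 0.213338·2.2012 + -0.011588·20.6005 = 0.2309  (Tesla)
  w_6 = 0.213338·0.7727 + -0.011588·16.3774 = -0.0249  (Boeing)
Σw_i=1.0000  μᵀw=0.1560
σ²=wᵀΣw=λ₁·μ_p+λ₂ = 0.213338·0.156 + -0.011588 = 0.021692 ≈ 0.0217


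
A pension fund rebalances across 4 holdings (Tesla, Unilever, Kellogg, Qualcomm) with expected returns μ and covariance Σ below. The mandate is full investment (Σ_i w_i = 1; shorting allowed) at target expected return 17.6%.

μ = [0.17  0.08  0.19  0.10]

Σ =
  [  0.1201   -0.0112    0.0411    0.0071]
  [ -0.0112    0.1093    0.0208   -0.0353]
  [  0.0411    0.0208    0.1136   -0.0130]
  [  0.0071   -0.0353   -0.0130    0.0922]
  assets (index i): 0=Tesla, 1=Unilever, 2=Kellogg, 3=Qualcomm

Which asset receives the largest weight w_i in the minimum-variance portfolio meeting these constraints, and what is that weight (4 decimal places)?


p=Σ⁻¹μ = [0.9779  1.1066  1.3011  1.6164]
q=Σ⁻¹𝟙 = [6.7191  14.0934  5.6825  16.5257]
a=μᵀp=0.663616  b=𝟙ᵀp=5.001967  c=𝟙ᵀq=43.020716  D=ac−b²=3.529558
λ₁=(c·0.176−b)/D = (43.020716·0.176−5.001967)/3.529558 = 0.728046
λ₂=(a−b·0.176)/D = (0.663616−5.001967·0.176)/3.529558 = -0.061404
w* = 0.728046·p + -0.061404·q:
  w_0 = 0.728046·0.9779 + -0.061404·6.7191 = 0.2993  (Tesla)
  w_1 = 0.728046·1.1066 + -0.061404·14.0934 = -0.0598  (Unilever)
  w_2 = 0.728046·1.3011 + -0.061404·5.6825 = 0.5983  (Kellogg)
  w_3 = 0.728046·1.6164 + -0.061404·16.5257 = 0.1621  (Qualcomm)
Σw_i=1.0000  μᵀw=0.1760
σ²=wᵀΣw=λ₁·μ_p+λ₂ = 0.728046·0.176 + -0.061404 = 0.066732 ≈ 0.0667

Kellogg (0.5983)


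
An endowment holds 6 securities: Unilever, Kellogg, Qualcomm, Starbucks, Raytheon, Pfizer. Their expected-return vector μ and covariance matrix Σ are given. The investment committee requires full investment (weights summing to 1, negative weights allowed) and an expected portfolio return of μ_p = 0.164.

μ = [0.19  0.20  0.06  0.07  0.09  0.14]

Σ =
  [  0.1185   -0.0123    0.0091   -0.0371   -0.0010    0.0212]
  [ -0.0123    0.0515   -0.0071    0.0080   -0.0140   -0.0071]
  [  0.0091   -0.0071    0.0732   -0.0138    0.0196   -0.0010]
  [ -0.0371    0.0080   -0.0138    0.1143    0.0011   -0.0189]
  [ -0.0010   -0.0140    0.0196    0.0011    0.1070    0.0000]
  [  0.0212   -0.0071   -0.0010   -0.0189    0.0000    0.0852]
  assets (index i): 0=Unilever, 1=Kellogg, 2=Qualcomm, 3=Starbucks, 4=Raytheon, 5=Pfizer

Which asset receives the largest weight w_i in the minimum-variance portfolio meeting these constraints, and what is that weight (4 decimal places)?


Kellogg (0.4534)

x=Σ⁻¹μ = [2.1540  4.9277  0.9615  1.3733  1.3157  1.8338]
y=Σ⁻¹𝟙 = [12.2535  26.8190  15.0628  14.9549  10.0564  14.4173]
a=μᵀx=1.923768  b=𝟙ᵀx=12.566064  c=𝟙ᵀy=93.563843  D=ac−b²=22.089175
λ₁=(c·0.164−b)/D = (93.563843·0.164−12.566064)/22.089175 = 0.125781
λ₂=(a−b·0.164)/D = (1.923768−12.566064·0.164)/22.089175 = -0.006205
w* = 0.125781·x + -0.006205·y:
  w_0 = 0.125781·2.1540 + -0.006205·12.2535 = 0.1949  (Unilever)
  w_1 = 0.125781·4.9277 + -0.006205·26.8190 = 0.4534  (Kellogg)
  w_2 = 0.125781·0.9615 + -0.006205·15.0628 = 0.0275  (Qualcomm)
  w_3 = 0.125781·1.3733 + -0.006205·14.9549 = 0.0799  (Starbucks)
  w_4 = 0.125781·1.3157 + -0.006205·10.0564 = 0.1031  (Raytheon)
  w_5 = 0.125781·1.8338 + -0.006205·14.4173 = 0.1412  (Pfizer)
Σw_i=1.0000  μᵀw=0.1640
σ²=wᵀΣw=λ₁·μ_p+λ₂ = 0.125781·0.164 + -0.006205 = 0.014423 ≈ 0.0144


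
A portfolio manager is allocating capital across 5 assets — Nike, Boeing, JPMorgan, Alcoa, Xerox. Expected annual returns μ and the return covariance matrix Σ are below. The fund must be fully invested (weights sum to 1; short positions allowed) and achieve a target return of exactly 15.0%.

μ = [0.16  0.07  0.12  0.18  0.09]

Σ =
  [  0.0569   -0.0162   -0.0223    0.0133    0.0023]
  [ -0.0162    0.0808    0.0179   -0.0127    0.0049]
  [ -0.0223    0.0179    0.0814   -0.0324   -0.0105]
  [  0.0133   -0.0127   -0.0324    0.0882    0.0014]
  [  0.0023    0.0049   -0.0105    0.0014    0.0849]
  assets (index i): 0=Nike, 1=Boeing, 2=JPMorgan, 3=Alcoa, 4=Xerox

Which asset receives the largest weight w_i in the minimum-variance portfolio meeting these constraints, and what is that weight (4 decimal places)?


g=Σ⁻¹μ = [3.8281  1.2229  3.5885  2.9375  1.2812]
h=Σ⁻¹𝟙 = [26.7756  14.2003  25.5604  18.5268  13.0893]
a=μᵀg=1.772783  b=𝟙ᵀg=12.858211  c=𝟙ᵀh=98.152315  D=ac−b²=8.669119
λ₁=(c·0.150−b)/D = (98.152315·0.150−12.858211)/8.669119 = 0.215089
λ₂=(a−b·0.150)/D = (1.772783−12.858211·0.150)/8.669119 = -0.017989
w* = 0.215089·g + -0.017989·h:
  w_0 = 0.215089·3.8281 + -0.017989·26.7756 = 0.3417  (Nike)
  w_1 = 0.215089·1.2229 + -0.017989·14.2003 = 0.0076  (Boeing)
  w_2 = 0.215089·3.5885 + -0.017989·25.5604 = 0.3120  (JPMorgan)
  w_3 = 0.215089·2.9375 + -0.017989·18.5268 = 0.2986  (Alcoa)
  w_4 = 0.215089·1.2812 + -0.017989·13.0893 = 0.0401  (Xerox)
Σw_i=1.0000  μᵀw=0.1500
σ²=wᵀΣw=λ₁·μ_p+λ₂ = 0.215089·0.150 + -0.017989 = 0.014274 ≈ 0.0143

Nike (0.3417)


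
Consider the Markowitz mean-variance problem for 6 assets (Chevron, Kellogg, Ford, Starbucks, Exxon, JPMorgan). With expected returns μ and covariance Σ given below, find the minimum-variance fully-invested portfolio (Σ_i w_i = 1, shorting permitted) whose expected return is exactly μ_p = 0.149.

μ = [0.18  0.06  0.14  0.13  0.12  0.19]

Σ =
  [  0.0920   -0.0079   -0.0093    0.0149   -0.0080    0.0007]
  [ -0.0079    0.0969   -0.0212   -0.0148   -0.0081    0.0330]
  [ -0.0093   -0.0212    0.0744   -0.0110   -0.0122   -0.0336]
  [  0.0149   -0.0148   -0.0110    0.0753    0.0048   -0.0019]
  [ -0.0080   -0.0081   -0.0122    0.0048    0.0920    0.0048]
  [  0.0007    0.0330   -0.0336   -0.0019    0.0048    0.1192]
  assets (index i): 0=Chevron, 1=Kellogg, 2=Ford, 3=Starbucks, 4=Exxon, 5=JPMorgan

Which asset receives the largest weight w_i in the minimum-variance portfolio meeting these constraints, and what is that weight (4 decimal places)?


Ford (0.3036)

x=Σ⁻¹μ = [2.3234  1.4315  4.2718  2.1058  1.9668  2.3425]
y=Σ⁻¹𝟙 = [14.0080  18.3914  30.9767  17.9029  16.2766  11.5770]
a=μᵀx=2.057009  b=𝟙ᵀx=14.441858  c=𝟙ᵀy=109.132597  D=ac−b²=15.919477
λ₁=(c·0.149−b)/D = (109.132597·0.149−14.441858)/15.919477 = 0.114256
λ₂=(a−b·0.149)/D = (2.057009−14.441858·0.149)/15.919477 = -0.005957
w* = 0.114256·x + -0.005957·y:
  w_0 = 0.114256·2.3234 + -0.005957·14.0080 = 0.1820  (Chevron)
  w_1 = 0.114256·1.4315 + -0.005957·18.3914 = 0.0540  (Kellogg)
  w_2 = 0.114256·4.2718 + -0.005957·30.9767 = 0.3036  (Ford)
  w_3 = 0.114256·2.1058 + -0.005957·17.9029 = 0.1340  (Starbucks)
  w_4 = 0.114256·1.9668 + -0.005957·16.2766 = 0.1278  (Exxon)
  w_5 = 0.114256·2.3425 + -0.005957·11.5770 = 0.1987  (JPMorgan)
Σw_i=1.0000  μᵀw=0.1490
σ²=wᵀΣw=λ₁·μ_p+λ₂ = 0.114256·0.149 + -0.005957 = 0.011067 ≈ 0.0111


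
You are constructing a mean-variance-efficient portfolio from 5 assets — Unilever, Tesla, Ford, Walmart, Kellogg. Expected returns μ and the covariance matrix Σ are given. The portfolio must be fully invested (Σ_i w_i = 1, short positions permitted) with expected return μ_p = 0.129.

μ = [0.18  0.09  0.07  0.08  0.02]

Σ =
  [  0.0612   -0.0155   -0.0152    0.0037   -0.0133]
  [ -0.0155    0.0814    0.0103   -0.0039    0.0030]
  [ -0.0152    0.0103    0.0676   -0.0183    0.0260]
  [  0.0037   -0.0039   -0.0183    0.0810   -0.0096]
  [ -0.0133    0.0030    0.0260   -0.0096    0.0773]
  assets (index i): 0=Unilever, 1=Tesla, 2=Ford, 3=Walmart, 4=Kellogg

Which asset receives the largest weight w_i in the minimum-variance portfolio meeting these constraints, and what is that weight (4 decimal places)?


Unilever (0.4871)

p=Σ⁻¹μ = [3.8247  1.6491  1.8599  1.3595  0.3960]
q=Σ⁻¹𝟙 = [26.5090  15.3960  18.1623  17.5162  12.9666]
a=μᵀp=1.083736  b=𝟙ᵀp=9.089244  c=𝟙ᵀq=90.550037  D=ac−b²=15.517952
λ₁=(c·0.129−b)/D = (90.550037·0.129−9.089244)/15.517952 = 0.167014
λ₂=(a−b·0.129)/D = (1.083736−9.089244·0.129)/15.517952 = -0.005721
w* = 0.167014·p + -0.005721·q:
  w_0 = 0.167014·3.8247 + -0.005721·26.5090 = 0.4871  (Unilever)
  w_1 = 0.167014·1.6491 + -0.005721·15.3960 = 0.1873  (Tesla)
  w_2 = 0.167014·1.8599 + -0.005721·18.1623 = 0.2067  (Ford)
  w_3 = 0.167014·1.3595 + -0.005721·17.5162 = 0.1268  (Walmart)
  w_4 = 0.167014·0.3960 + -0.005721·12.9666 = -0.0080  (Kellogg)
Σw_i=1.0000  μᵀw=0.1290
σ²=wᵀΣw=λ₁·μ_p+λ₂ = 0.167014·0.129 + -0.005721 = 0.015824 ≈ 0.0158


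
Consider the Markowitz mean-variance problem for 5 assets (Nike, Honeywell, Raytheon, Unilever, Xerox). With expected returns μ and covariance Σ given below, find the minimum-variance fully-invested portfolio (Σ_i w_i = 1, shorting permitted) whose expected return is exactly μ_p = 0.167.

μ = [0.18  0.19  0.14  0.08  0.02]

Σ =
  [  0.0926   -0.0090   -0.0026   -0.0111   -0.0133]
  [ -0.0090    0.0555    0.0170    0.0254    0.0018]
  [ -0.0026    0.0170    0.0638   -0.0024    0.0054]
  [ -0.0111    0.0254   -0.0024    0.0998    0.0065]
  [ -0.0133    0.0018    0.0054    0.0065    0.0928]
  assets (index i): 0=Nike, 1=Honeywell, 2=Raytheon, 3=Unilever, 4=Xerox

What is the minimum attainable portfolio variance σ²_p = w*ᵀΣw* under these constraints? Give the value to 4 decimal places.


0.0219

p=Σ⁻¹μ = [2.3859  3.2561  1.3998  0.2462  0.3956]
q=Σ⁻¹𝟙 = [14.9716  12.6556  12.2484  8.0162  11.4019]
a=μᵀp=1.271698  b=𝟙ᵀp=7.683570  c=𝟙ᵀq=59.293737  D=ac−b²=16.366481
λ₁=(c·0.167−b)/D = (59.293737·0.167−7.683570)/16.366481 = 0.135550
λ₂=(a−b·0.167)/D = (1.271698−7.683570·0.167)/16.366481 = -0.000700
w* = 0.135550·p + -0.000700·q:
  w_0 = 0.135550·2.3859 + -0.000700·14.9716 = 0.3129  (Nike)
  w_1 = 0.135550·3.2561 + -0.000700·12.6556 = 0.4325  (Honeywell)
  w_2 = 0.135550·1.3998 + -0.000700·12.2484 = 0.1812  (Raytheon)
  w_3 = 0.135550·0.2462 + -0.000700·8.0162 = 0.0278  (Unilever)
  w_4 = 0.135550·0.3956 + -0.000700·11.4019 = 0.0456  (Xerox)
Σw_i=1.0000  μᵀw=0.1670
σ²=wᵀΣw=λ₁·μ_p+λ₂ = 0.135550·0.167 + -0.000700 = 0.021937 ≈ 0.0219


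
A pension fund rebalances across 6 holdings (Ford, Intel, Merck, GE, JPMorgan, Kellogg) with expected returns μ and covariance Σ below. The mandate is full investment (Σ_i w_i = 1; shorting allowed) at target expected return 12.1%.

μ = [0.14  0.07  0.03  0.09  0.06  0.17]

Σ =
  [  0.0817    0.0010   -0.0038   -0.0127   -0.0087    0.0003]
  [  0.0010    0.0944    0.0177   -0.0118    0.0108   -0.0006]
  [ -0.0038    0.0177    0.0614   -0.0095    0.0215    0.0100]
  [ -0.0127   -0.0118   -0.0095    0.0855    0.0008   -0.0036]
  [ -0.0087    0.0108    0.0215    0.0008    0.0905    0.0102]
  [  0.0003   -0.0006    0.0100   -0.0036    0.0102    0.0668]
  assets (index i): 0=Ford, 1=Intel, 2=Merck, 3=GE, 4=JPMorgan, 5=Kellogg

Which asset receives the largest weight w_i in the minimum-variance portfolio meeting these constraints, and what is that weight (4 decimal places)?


Kellogg (0.3091)

g=Σ⁻¹μ = [1.9867  0.8774  0.0321  1.5759  0.4395  2.5569]
h=Σ⁻¹𝟙 = [16.0822  9.5015  12.7157  17.2911  6.8265  12.9691]
a=μᵀg=0.943401  b=𝟙ᵀg=7.468617  c=𝟙ᵀh=75.385999  D=ac−b²=15.338994
λ₁=(c·0.121−b)/D = (75.385999·0.121−7.468617)/15.338994 = 0.107770
λ₂=(a−b·0.121)/D = (0.943401−7.468617·0.121)/15.338994 = 0.002588
w* = 0.107770·g + 0.002588·h:
  w_0 = 0.107770·1.9867 + 0.002588·16.0822 = 0.2557  (Ford)
  w_1 = 0.107770·0.8774 + 0.002588·9.5015 = 0.1192  (Intel)
  w_2 = 0.107770·0.0321 + 0.002588·12.7157 = 0.0364  (Merck)
  w_3 = 0.107770·1.5759 + 0.002588·17.2911 = 0.2146  (GE)
  w_4 = 0.107770·0.4395 + 0.002588·6.8265 = 0.0650  (JPMorgan)
  w_5 = 0.107770·2.5569 + 0.002588·12.9691 = 0.3091  (Kellogg)
Σw_i=1.0000  μᵀw=0.1210
σ²=wᵀΣw=λ₁·μ_p+λ₂ = 0.107770·0.121 + 0.002588 = 0.015628 ≈ 0.0156


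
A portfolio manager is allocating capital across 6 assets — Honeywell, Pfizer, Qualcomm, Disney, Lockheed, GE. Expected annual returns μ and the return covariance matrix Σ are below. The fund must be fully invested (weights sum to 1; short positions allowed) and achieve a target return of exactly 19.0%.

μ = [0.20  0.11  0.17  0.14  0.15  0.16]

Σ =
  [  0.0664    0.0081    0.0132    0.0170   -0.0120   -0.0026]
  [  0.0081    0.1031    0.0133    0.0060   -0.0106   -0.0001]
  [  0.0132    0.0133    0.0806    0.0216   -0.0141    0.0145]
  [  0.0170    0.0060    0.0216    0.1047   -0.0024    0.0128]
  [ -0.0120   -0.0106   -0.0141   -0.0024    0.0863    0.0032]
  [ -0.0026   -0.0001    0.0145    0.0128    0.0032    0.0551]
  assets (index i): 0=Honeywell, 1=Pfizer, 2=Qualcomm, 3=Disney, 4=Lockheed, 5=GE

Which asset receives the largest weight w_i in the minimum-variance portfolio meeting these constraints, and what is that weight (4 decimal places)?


Honeywell (0.5578)

g=Σ⁻¹μ = [3.1032  0.8836  1.3613  0.2522  2.4151  2.4948]
h=Σ⁻¹𝟙 = [14.9632  8.9590  7.5130  3.5602  15.5327  15.1649]
a=μᵀg=1.745982  b=𝟙ᵀg=10.510077  c=𝟙ᵀh=65.693144  D=ac−b²=4.237308
λ₁=(c·0.190−b)/D = (65.693144·0.190−10.510077)/4.237308 = 0.465300
λ₂=(a−b·0.190)/D = (1.745982−10.510077·0.190)/4.237308 = -0.059220
w* = 0.465300·g + -0.059220·h:
  w_0 = 0.465300·3.1032 + -0.059220·14.9632 = 0.5578  (Honeywell)
  w_1 = 0.465300·0.8836 + -0.059220·8.9590 = -0.1194  (Pfizer)
  w_2 = 0.465300·1.3613 + -0.059220·7.5130 = 0.1885  (Qualcomm)
  w_3 = 0.465300·0.2522 + -0.059220·3.5602 = -0.0935  (Disney)
  w_4 = 0.465300·2.4151 + -0.059220·15.5327 = 0.2039  (Lockheed)
  w_5 = 0.465300·2.4948 + -0.059220·15.1649 = 0.2628  (GE)
Σw_i=1.0000  μᵀw=0.1900
σ²=wᵀΣw=λ₁·μ_p+λ₂ = 0.465300·0.190 + -0.059220 = 0.029187 ≈ 0.0292


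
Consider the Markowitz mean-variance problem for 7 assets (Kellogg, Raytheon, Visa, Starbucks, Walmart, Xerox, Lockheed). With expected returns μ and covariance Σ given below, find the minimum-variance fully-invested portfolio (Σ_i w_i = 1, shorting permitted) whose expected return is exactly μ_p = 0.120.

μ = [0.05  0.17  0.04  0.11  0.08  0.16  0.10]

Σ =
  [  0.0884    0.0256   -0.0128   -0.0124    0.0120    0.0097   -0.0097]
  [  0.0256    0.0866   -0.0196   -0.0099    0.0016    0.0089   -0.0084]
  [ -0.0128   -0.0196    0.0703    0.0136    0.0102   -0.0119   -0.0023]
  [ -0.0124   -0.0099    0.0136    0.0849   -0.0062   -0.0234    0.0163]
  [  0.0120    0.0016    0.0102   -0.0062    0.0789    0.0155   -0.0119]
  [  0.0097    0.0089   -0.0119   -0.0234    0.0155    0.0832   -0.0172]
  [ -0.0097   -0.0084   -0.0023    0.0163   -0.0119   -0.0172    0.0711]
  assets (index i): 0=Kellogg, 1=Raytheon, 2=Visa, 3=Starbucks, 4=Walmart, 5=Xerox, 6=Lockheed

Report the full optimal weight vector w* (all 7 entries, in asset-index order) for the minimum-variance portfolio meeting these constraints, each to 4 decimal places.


p=Σ⁻¹μ = [0.1737  2.3318  1.3243  1.7563  0.7055  2.6400  2.1026]
q=Σ⁻¹𝟙 = [11.0517  14.3441  20.1756  13.6048  8.6405  18.5870  20.7434]
a=μᵀp=1.340348  b=𝟙ᵀp=11.034135  c=𝟙ᵀq=107.147078  D=ac−b²=21.862183
λ₁=(c·0.120−b)/D = (107.147078·0.120−11.034135)/21.862183 = 0.083410
λ₂=(a−b·0.120)/D = (1.340348−11.034135·0.120)/21.862183 = 0.000743
w* = 0.083410·p + 0.000743·q:
  w_0 = 0.083410·0.1737 + 0.000743·11.0517 = 0.0227  (Kellogg)
  w_1 = 0.083410·2.3318 + 0.000743·14.3441 = 0.2052  (Raytheon)
  w_2 = 0.083410·1.3243 + 0.000743·20.1756 = 0.1255  (Visa)
  w_3 = 0.083410·1.7563 + 0.000743·13.6048 = 0.1566  (Starbucks)
  w_4 = 0.083410·0.7055 + 0.000743·8.6405 = 0.0653  (Walmart)
  w_5 = 0.083410·2.6400 + 0.000743·18.5870 = 0.2340  (Xerox)
  w_6 = 0.083410·2.1026 + 0.000743·20.7434 = 0.1908  (Lockheed)
Σw_i=1.0000  μᵀw=0.1200
σ²=wᵀΣw=λ₁·μ_p+λ₂ = 0.083410·0.120 + 0.000743 = 0.010752 ≈ 0.0108

0.0227  0.2052  0.1255  0.1566  0.0653  0.2340  0.1908


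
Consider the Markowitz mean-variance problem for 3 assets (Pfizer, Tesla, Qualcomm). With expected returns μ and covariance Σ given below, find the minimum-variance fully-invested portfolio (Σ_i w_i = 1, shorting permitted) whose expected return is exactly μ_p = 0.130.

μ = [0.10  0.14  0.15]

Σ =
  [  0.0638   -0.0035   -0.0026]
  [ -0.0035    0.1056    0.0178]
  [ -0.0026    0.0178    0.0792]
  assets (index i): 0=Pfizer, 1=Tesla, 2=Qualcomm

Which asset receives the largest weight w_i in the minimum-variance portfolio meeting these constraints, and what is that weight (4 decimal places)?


Qualcomm (0.4002)

g=Σ⁻¹μ = [1.6969  1.0948  1.7036]
h=Σ⁻¹𝟙 = [16.5812  8.1063  11.3487]
a=μᵀg=0.578504  b=𝟙ᵀg=4.495309  c=𝟙ᵀh=36.036207  D=ac−b²=0.639274
λ₁=(c·0.130−b)/D = (36.036207·0.130−4.495309)/0.639274 = 0.296270
λ₂=(a−b·0.130)/D = (0.578504−4.495309·0.130)/0.639274 = -0.009208
w* = 0.296270·g + -0.009208·h:
  w_0 = 0.296270·1.6969 + -0.009208·16.5812 = 0.3501  (Pfizer)
  w_1 = 0.296270·1.0948 + -0.009208·8.1063 = 0.2497  (Tesla)
  w_2 = 0.296270·1.7036 + -0.009208·11.3487 = 0.4002  (Qualcomm)
Σw_i=1.0000  μᵀw=0.1300
σ²=wᵀΣw=λ₁·μ_p+λ₂ = 0.296270·0.130 + -0.009208 = 0.029307 ≈ 0.0293


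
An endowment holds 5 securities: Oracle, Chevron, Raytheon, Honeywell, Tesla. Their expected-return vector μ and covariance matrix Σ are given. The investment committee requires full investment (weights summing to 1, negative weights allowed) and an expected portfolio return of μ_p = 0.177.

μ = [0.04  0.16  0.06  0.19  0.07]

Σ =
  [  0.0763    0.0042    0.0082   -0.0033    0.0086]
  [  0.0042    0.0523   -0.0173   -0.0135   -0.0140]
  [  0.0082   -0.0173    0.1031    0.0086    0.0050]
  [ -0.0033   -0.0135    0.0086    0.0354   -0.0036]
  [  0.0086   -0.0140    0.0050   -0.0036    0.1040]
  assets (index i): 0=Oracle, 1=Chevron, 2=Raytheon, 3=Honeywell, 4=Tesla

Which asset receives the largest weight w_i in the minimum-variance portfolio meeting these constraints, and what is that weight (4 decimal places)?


Honeywell (0.5817)

u=Σ⁻¹μ = [0.2654  5.6878  0.8076  7.5315  1.6387]
v=Σ⁻¹𝟙 = [10.0902  36.6641  10.8326  42.0295  14.6506]
a=μᵀu=2.514816  b=𝟙ᵀu=15.930973  c=𝟙ᵀv=114.267085  D=ac−b²=33.564794
λ₁=(c·0.177−b)/D = (114.267085·0.177−15.930973)/33.564794 = 0.127941
λ₂=(a−b·0.177)/D = (2.514816−15.930973·0.177)/33.564794 = -0.009086
w* = 0.127941·u + -0.009086·v:
  w_0 = 0.127941·0.2654 + -0.009086·10.0902 = -0.0577  (Oracle)
  w_1 = 0.127941·5.6878 + -0.009086·36.6641 = 0.3946  (Chevron)
  w_2 = 0.127941·0.8076 + -0.009086·10.8326 = 0.0049  (Raytheon)
  w_3 = 0.127941·7.5315 + -0.009086·42.0295 = 0.5817  (Honeywell)
  w_4 = 0.127941·1.6387 + -0.009086·14.6506 = 0.0765  (Tesla)
Σw_i=1.0000  μᵀw=0.1770
σ²=wᵀΣw=λ₁·μ_p+λ₂ = 0.127941·0.177 + -0.009086 = 0.013560 ≈ 0.0136


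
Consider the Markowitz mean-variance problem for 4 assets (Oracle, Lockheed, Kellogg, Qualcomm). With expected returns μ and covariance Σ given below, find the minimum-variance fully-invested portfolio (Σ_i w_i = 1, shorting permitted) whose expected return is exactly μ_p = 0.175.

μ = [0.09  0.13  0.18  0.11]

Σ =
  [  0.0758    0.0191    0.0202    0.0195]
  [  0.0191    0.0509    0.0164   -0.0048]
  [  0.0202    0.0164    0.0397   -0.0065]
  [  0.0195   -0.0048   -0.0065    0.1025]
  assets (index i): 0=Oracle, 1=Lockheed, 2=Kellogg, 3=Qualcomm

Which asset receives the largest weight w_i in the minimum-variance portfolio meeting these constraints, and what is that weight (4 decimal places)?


Kellogg (0.8141)

u=Σ⁻¹μ = [-0.8319  1.5402  4.5821  1.5941]
v=Σ⁻¹𝟙 = [1.2830  13.5377  20.8211  11.4663]
a=μᵀu=1.125478  b=𝟙ᵀu=6.884458  c=𝟙ᵀv=47.108083  D=ac−b²=5.623325
λ₁=(c·0.175−b)/D = (47.108083·0.175−6.884458)/5.623325 = 0.241753
λ₂=(a−b·0.175)/D = (1.125478−6.884458·0.175)/5.623325 = -0.014102
w* = 0.241753·u + -0.014102·v:
  w_0 = 0.241753·-0.8319 + -0.014102·1.2830 = -0.2192  (Oracle)
  w_1 = 0.241753·1.5402 + -0.014102·13.5377 = 0.1814  (Lockheed)
  w_2 = 0.241753·4.5821 + -0.014102·20.8211 = 0.8141  (Kellogg)
  w_3 = 0.241753·1.5941 + -0.014102·11.4663 = 0.2237  (Qualcomm)
Σw_i=1.0000  μᵀw=0.1750
σ²=wᵀΣw=λ₁·μ_p+λ₂ = 0.241753·0.175 + -0.014102 = 0.028204 ≈ 0.0282


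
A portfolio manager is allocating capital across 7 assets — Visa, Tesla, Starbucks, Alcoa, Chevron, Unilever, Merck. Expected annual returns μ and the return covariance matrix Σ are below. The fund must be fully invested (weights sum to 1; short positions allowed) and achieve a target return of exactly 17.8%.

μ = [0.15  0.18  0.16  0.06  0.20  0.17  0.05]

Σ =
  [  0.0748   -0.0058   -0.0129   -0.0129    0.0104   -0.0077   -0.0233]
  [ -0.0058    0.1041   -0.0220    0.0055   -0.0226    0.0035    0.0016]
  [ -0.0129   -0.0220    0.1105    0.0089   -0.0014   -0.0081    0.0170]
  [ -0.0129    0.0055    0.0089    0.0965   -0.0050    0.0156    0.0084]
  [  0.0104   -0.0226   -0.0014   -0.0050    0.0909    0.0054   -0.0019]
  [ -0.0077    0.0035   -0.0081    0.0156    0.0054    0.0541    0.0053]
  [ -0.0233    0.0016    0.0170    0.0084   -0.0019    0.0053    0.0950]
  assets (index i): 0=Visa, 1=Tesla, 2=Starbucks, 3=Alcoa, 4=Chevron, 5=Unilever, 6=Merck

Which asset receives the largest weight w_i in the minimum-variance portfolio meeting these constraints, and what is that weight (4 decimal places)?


p=Σ⁻¹μ = [2.8768  2.8196  2.5258  0.1370  2.4281  3.4090  0.5787]
q=Σ⁻¹𝟙 = [22.1149  15.1403  13.6763  7.8717  12.0515  18.0727  11.7847]
a=μᵀp=2.445462  b=𝟙ᵀp=14.774888  c=𝟙ᵀq=100.712073  D=ac−b²=27.990199
λ₁=(c·0.178−b)/D = (100.712073·0.178−14.774888)/27.990199 = 0.112606
λ₂=(a−b·0.178)/D = (2.445462−14.774888·0.178)/27.990199 = -0.006590
w* = 0.112606·p + -0.006590·q:
  w_0 = 0.112606·2.8768 + -0.006590·22.1149 = 0.1782  (Visa)
  w_1 = 0.112606·2.8196 + -0.006590·15.1403 = 0.2177  (Tesla)
  w_2 = 0.112606·2.5258 + -0.006590·13.6763 = 0.1943  (Starbucks)
  w_3 = 0.112606·0.1370 + -0.006590·7.8717 = -0.0364  (Alcoa)
  w_4 = 0.112606·2.4281 + -0.006590·12.0515 = 0.1940  (Chevron)
  w_5 = 0.112606·3.4090 + -0.006590·18.0727 = 0.2648  (Unilever)
  w_6 = 0.112606·0.5787 + -0.006590·11.7847 = -0.0125  (Merck)
Σw_i=1.0000  μᵀw=0.1780
σ²=wᵀΣw=λ₁·μ_p+λ₂ = 0.112606·0.178 + -0.006590 = 0.013453 ≈ 0.0135

Unilever (0.2648)
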